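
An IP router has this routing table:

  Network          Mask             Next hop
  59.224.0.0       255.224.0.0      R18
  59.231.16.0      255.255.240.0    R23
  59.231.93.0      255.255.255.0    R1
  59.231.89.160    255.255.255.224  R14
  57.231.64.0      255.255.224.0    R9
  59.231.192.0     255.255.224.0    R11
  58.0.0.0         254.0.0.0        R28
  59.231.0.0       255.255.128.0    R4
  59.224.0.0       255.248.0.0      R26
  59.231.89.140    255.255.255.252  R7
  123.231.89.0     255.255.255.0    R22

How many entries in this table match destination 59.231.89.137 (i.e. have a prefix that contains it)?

4

Prefixes containing 59.231.89.137:
  58.0.0.0/7 (58.0.0.0 - 59.255.255.255)
  59.224.0.0/11 (59.224.0.0 - 59.255.255.255)
  59.224.0.0/13 (59.224.0.0 - 59.231.255.255)
  59.231.0.0/17 (59.231.0.0 - 59.231.127.255)
Total matching entries: 4.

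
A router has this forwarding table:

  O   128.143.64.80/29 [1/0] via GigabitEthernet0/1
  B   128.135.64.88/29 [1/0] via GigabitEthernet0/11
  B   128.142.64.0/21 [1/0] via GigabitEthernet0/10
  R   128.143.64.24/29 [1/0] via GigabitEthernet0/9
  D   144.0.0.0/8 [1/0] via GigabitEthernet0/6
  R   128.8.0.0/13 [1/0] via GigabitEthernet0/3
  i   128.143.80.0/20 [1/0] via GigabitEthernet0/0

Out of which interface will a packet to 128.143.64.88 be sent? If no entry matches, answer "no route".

No entry's prefix contains 128.143.64.88; there is no default route.

no route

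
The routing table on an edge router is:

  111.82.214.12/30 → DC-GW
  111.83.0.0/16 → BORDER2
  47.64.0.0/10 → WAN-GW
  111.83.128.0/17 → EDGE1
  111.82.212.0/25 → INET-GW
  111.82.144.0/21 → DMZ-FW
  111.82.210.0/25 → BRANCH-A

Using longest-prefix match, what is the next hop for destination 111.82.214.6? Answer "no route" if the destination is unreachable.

No entry's prefix contains 111.82.214.6; there is no default route.

no route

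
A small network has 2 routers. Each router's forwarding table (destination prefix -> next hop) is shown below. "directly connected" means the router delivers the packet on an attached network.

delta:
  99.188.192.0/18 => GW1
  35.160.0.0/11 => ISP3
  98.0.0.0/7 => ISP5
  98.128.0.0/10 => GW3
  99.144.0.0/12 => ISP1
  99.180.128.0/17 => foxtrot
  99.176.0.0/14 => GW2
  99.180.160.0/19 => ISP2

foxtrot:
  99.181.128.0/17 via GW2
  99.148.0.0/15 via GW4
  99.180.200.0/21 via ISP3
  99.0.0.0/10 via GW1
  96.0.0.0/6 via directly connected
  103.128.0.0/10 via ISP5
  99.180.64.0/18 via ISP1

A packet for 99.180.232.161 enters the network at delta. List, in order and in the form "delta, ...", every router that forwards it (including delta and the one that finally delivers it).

At delta: longest match for 99.180.232.161 is 99.180.128.0/17 -> foxtrot
At foxtrot: longest match for 99.180.232.161 is 96.0.0.0/6 -> directly connected

delta, foxtrot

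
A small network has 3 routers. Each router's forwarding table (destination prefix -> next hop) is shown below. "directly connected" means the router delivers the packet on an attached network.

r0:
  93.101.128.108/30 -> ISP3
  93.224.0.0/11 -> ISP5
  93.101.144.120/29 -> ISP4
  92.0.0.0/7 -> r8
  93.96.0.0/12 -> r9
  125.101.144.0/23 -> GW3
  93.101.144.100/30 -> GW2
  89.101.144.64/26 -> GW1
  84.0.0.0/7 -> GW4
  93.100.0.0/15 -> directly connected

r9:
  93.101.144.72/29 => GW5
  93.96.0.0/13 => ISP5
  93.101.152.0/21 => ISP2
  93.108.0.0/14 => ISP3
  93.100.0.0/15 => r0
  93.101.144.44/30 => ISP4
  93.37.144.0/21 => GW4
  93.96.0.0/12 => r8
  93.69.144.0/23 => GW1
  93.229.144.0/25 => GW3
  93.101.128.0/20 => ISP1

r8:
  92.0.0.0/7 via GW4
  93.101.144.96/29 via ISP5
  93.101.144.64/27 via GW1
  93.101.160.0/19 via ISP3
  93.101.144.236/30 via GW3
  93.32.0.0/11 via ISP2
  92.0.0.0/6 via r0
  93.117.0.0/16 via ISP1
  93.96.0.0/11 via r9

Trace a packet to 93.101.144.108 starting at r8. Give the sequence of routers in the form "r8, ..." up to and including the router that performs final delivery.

At r8: longest match for 93.101.144.108 is 93.96.0.0/11 -> r9
At r9: longest match for 93.101.144.108 is 93.100.0.0/15 -> r0
At r0: longest match for 93.101.144.108 is 93.100.0.0/15 -> directly connected

r8, r9, r0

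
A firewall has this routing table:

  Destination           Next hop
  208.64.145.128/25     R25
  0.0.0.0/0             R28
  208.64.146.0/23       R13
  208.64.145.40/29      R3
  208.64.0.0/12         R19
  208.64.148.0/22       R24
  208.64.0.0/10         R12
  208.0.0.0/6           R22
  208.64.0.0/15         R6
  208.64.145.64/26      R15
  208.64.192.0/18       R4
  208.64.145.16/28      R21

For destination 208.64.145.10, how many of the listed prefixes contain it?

5

Prefixes containing 208.64.145.10:
  0.0.0.0/0 (default, matches everything)
  208.0.0.0/6 (208.0.0.0 - 211.255.255.255)
  208.64.0.0/10 (208.64.0.0 - 208.127.255.255)
  208.64.0.0/12 (208.64.0.0 - 208.79.255.255)
  208.64.0.0/15 (208.64.0.0 - 208.65.255.255)
Total matching entries: 5.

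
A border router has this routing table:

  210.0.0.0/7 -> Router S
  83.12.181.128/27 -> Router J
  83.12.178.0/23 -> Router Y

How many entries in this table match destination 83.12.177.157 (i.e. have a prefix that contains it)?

0

No listed prefix contains 83.12.177.157.
Total matching entries: 0.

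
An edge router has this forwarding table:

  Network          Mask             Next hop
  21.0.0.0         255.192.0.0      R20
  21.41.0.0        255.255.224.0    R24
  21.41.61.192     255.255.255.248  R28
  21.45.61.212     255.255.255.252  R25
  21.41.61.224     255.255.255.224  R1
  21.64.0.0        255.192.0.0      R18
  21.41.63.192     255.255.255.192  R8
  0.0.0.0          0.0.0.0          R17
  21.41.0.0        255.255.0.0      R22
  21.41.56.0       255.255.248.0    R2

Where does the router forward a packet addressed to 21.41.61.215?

R2

Routes whose prefix contains 21.41.61.215:
  0.0.0.0/0 (default, matches everything) -> R17
  21.0.0.0/10 (21.0.0.0 - 21.63.255.255) -> R20
  21.41.0.0/16 (21.41.0.0 - 21.41.255.255) -> R22
  21.41.56.0/21 (21.41.56.0 - 21.41.63.255) -> R2
More-specific entries that do NOT match:
  21.45.61.212/30 (21.45.61.212 - 21.45.61.215) does not contain 21.41.61.215
  21.41.61.192/29 (21.41.61.192 - 21.41.61.199) does not contain 21.41.61.215
  21.41.61.224/27 (21.41.61.224 - 21.41.61.255) does not contain 21.41.61.215
  21.41.63.192/26 (21.41.63.192 - 21.41.63.255) does not contain 21.41.61.215
Longest matching prefix is /21 -> next hop R2.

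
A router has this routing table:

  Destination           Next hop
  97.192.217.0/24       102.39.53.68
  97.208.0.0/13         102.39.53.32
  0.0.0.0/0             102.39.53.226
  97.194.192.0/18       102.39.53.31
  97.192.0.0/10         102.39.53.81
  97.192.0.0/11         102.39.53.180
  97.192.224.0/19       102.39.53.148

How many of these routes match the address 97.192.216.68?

3

Prefixes containing 97.192.216.68:
  0.0.0.0/0 (default, matches everything)
  97.192.0.0/10 (97.192.0.0 - 97.255.255.255)
  97.192.0.0/11 (97.192.0.0 - 97.223.255.255)
Total matching entries: 3.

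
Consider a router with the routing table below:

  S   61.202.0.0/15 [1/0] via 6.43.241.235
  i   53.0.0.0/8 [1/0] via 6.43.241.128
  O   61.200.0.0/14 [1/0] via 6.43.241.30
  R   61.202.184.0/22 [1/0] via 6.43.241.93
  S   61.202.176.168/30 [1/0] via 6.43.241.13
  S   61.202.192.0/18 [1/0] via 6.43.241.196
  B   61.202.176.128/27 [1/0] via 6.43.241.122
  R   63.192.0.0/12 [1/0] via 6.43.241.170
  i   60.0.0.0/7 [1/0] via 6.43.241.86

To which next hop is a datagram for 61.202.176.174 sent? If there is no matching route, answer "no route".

6.43.241.235

Routes whose prefix contains 61.202.176.174:
  60.0.0.0/7 (60.0.0.0 - 61.255.255.255) -> 6.43.241.86
  61.200.0.0/14 (61.200.0.0 - 61.203.255.255) -> 6.43.241.30
  61.202.0.0/15 (61.202.0.0 - 61.203.255.255) -> 6.43.241.235
More-specific entries that do NOT match:
  61.202.176.168/30 (61.202.176.168 - 61.202.176.171) does not contain 61.202.176.174
  61.202.176.128/27 (61.202.176.128 - 61.202.176.159) does not contain 61.202.176.174
  61.202.184.0/22 (61.202.184.0 - 61.202.187.255) does not contain 61.202.176.174
  61.202.192.0/18 (61.202.192.0 - 61.202.255.255) does not contain 61.202.176.174
Longest matching prefix is /15 -> next hop 6.43.241.235.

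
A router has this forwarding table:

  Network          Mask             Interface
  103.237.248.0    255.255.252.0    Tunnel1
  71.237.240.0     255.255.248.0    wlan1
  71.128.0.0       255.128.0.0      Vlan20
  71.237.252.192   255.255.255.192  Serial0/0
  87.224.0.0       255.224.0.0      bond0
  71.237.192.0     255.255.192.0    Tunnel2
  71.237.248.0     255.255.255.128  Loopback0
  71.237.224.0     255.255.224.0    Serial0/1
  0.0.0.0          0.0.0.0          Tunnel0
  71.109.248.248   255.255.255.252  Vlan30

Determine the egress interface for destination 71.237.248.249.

Routes whose prefix contains 71.237.248.249:
  0.0.0.0/0 (default, matches everything) -> Tunnel0
  71.128.0.0/9 (71.128.0.0 - 71.255.255.255) -> Vlan20
  71.237.192.0/18 (71.237.192.0 - 71.237.255.255) -> Tunnel2
  71.237.224.0/19 (71.237.224.0 - 71.237.255.255) -> Serial0/1
More-specific entries that do NOT match:
  71.109.248.248/30 (71.109.248.248 - 71.109.248.251) does not contain 71.237.248.249
  71.237.252.192/26 (71.237.252.192 - 71.237.252.255) does not contain 71.237.248.249
  71.237.248.0/25 (71.237.248.0 - 71.237.248.127) does not contain 71.237.248.249
  103.237.248.0/22 (103.237.248.0 - 103.237.251.255) does not contain 71.237.248.249
  71.237.240.0/21 (71.237.240.0 - 71.237.247.255) does not contain 71.237.248.249
Longest matching prefix is /19 -> interface Serial0/1.

Serial0/1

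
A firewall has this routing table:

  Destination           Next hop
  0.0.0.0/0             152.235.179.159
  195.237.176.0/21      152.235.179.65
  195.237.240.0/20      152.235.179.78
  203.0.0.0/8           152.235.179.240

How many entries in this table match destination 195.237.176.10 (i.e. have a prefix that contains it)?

Prefixes containing 195.237.176.10:
  0.0.0.0/0 (default, matches everything)
  195.237.176.0/21 (195.237.176.0 - 195.237.183.255)
Total matching entries: 2.

2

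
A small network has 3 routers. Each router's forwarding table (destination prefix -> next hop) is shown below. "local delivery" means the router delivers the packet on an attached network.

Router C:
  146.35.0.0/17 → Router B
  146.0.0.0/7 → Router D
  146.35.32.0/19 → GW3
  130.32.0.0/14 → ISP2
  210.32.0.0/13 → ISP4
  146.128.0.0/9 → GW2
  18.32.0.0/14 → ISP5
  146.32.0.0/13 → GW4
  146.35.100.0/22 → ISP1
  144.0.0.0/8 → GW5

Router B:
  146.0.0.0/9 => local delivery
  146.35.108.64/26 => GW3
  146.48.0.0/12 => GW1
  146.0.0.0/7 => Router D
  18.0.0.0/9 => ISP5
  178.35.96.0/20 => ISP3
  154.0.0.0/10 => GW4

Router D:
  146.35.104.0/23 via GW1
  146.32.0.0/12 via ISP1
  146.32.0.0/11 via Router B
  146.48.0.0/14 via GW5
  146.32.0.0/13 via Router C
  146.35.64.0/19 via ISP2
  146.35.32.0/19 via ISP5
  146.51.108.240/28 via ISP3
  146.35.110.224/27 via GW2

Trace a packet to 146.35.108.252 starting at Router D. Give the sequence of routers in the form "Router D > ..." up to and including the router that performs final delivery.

At Router D: longest match for 146.35.108.252 is 146.32.0.0/13 -> Router C
At Router C: longest match for 146.35.108.252 is 146.35.0.0/17 -> Router B
At Router B: longest match for 146.35.108.252 is 146.0.0.0/9 -> local delivery

Router D > Router C > Router B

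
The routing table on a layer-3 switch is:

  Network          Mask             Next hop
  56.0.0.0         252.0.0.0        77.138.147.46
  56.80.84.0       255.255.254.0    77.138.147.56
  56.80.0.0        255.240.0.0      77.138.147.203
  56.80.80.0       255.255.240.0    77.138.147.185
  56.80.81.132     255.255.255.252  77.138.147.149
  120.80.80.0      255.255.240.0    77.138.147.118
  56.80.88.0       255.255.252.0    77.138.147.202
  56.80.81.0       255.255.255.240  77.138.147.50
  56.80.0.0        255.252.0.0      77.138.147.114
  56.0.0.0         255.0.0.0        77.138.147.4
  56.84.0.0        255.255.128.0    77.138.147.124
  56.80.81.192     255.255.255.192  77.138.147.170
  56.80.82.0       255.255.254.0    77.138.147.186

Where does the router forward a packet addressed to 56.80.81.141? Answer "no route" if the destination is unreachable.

77.138.147.185

Routes whose prefix contains 56.80.81.141:
  56.0.0.0/6 (56.0.0.0 - 59.255.255.255) -> 77.138.147.46
  56.0.0.0/8 (56.0.0.0 - 56.255.255.255) -> 77.138.147.4
  56.80.0.0/12 (56.80.0.0 - 56.95.255.255) -> 77.138.147.203
  56.80.0.0/14 (56.80.0.0 - 56.83.255.255) -> 77.138.147.114
  56.80.80.0/20 (56.80.80.0 - 56.80.95.255) -> 77.138.147.185
More-specific entries that do NOT match:
  56.80.81.132/30 (56.80.81.132 - 56.80.81.135) does not contain 56.80.81.141
  56.80.81.0/28 (56.80.81.0 - 56.80.81.15) does not contain 56.80.81.141
  56.80.81.192/26 (56.80.81.192 - 56.80.81.255) does not contain 56.80.81.141
  56.80.84.0/23 (56.80.84.0 - 56.80.85.255) does not contain 56.80.81.141
  56.80.82.0/23 (56.80.82.0 - 56.80.83.255) does not contain 56.80.81.141
  56.80.88.0/22 (56.80.88.0 - 56.80.91.255) does not contain 56.80.81.141
Longest matching prefix is /20 -> next hop 77.138.147.185.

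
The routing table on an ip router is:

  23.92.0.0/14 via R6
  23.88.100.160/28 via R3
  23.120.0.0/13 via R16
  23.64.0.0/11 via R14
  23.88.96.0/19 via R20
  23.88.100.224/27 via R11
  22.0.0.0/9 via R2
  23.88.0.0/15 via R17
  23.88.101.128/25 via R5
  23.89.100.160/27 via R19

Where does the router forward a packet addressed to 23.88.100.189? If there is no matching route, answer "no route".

Routes whose prefix contains 23.88.100.189:
  23.64.0.0/11 (23.64.0.0 - 23.95.255.255) -> R14
  23.88.0.0/15 (23.88.0.0 - 23.89.255.255) -> R17
  23.88.96.0/19 (23.88.96.0 - 23.88.127.255) -> R20
More-specific entries that do NOT match:
  23.88.100.160/28 (23.88.100.160 - 23.88.100.175) does not contain 23.88.100.189
  23.88.100.224/27 (23.88.100.224 - 23.88.100.255) does not contain 23.88.100.189
  23.89.100.160/27 (23.89.100.160 - 23.89.100.191) does not contain 23.88.100.189
  23.88.101.128/25 (23.88.101.128 - 23.88.101.255) does not contain 23.88.100.189
Longest matching prefix is /19 -> next hop R20.

R20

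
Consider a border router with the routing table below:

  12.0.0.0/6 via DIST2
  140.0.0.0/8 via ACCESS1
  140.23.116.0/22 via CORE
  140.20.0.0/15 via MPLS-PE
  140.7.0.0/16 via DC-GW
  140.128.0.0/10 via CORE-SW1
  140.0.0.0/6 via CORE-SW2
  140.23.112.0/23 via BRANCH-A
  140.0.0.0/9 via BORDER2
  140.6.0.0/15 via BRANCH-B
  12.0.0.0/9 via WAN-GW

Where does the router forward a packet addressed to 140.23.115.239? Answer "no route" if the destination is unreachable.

Routes whose prefix contains 140.23.115.239:
  140.0.0.0/6 (140.0.0.0 - 143.255.255.255) -> CORE-SW2
  140.0.0.0/8 (140.0.0.0 - 140.255.255.255) -> ACCESS1
  140.0.0.0/9 (140.0.0.0 - 140.127.255.255) -> BORDER2
More-specific entries that do NOT match:
  140.23.112.0/23 (140.23.112.0 - 140.23.113.255) does not contain 140.23.115.239
  140.23.116.0/22 (140.23.116.0 - 140.23.119.255) does not contain 140.23.115.239
  140.7.0.0/16 (140.7.0.0 - 140.7.255.255) does not contain 140.23.115.239
  140.20.0.0/15 (140.20.0.0 - 140.21.255.255) does not contain 140.23.115.239
  140.6.0.0/15 (140.6.0.0 - 140.7.255.255) does not contain 140.23.115.239
  140.128.0.0/10 (140.128.0.0 - 140.191.255.255) does not contain 140.23.115.239
Longest matching prefix is /9 -> next hop BORDER2.

BORDER2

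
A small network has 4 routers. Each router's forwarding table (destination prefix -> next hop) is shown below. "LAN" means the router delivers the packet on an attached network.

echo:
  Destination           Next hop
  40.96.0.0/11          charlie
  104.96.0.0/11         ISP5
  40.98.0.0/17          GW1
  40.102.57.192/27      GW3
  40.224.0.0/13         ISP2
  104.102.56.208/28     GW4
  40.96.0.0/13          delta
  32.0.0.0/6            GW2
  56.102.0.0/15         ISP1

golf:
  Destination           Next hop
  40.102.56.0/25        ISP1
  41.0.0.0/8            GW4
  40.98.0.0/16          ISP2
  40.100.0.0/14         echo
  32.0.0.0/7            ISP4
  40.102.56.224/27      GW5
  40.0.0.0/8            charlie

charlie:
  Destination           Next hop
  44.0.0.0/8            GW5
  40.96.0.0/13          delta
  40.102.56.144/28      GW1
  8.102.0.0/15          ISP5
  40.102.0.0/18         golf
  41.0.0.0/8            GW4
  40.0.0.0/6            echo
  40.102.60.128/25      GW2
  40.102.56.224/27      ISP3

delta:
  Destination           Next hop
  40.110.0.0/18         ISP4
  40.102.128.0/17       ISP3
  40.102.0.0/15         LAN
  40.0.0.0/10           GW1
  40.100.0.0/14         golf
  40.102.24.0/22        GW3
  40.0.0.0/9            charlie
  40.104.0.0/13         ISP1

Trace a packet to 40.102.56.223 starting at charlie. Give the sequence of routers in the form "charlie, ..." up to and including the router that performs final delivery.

At charlie: longest match for 40.102.56.223 is 40.102.0.0/18 -> golf
At golf: longest match for 40.102.56.223 is 40.100.0.0/14 -> echo
At echo: longest match for 40.102.56.223 is 40.96.0.0/13 -> delta
At delta: longest match for 40.102.56.223 is 40.102.0.0/15 -> LAN

charlie, golf, echo, delta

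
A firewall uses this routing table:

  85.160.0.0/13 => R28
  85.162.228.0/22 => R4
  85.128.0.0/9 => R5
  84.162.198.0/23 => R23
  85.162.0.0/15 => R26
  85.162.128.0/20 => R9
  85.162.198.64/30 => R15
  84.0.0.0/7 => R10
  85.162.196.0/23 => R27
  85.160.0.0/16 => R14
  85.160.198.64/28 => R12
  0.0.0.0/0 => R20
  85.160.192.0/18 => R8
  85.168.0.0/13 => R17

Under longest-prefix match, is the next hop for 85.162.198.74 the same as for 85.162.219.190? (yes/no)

85.162.198.74: longest match 85.162.0.0/15 -> R26
85.162.219.190: longest match 85.162.0.0/15 -> R26

yes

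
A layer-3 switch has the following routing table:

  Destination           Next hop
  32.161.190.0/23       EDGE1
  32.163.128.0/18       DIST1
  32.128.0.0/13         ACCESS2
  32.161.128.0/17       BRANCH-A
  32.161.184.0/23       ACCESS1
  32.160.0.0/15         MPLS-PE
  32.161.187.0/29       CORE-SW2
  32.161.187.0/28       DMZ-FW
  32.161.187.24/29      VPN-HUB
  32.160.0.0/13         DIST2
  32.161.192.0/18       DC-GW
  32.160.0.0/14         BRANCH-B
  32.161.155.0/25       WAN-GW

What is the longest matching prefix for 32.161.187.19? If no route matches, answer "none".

Entries matching 32.161.187.19:
  32.160.0.0/13 (32.160.0.0 - 32.167.255.255)
  32.160.0.0/14 (32.160.0.0 - 32.163.255.255)
  32.160.0.0/15 (32.160.0.0 - 32.161.255.255)
  32.161.128.0/17 (32.161.128.0 - 32.161.255.255)
Most specific is 32.161.128.0/17.

32.161.128.0/17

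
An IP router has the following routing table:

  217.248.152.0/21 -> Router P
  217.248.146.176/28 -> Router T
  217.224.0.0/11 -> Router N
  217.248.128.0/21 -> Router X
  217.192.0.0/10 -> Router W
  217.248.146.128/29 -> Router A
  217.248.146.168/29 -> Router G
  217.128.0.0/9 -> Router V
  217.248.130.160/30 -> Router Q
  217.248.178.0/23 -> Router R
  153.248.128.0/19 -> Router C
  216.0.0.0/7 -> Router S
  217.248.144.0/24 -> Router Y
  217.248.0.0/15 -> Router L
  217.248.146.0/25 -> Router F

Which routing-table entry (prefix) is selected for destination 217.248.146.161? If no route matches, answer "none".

217.248.0.0/15

Entries matching 217.248.146.161:
  216.0.0.0/7 (216.0.0.0 - 217.255.255.255)
  217.128.0.0/9 (217.128.0.0 - 217.255.255.255)
  217.192.0.0/10 (217.192.0.0 - 217.255.255.255)
  217.224.0.0/11 (217.224.0.0 - 217.255.255.255)
  217.248.0.0/15 (217.248.0.0 - 217.249.255.255)
Most specific is 217.248.0.0/15.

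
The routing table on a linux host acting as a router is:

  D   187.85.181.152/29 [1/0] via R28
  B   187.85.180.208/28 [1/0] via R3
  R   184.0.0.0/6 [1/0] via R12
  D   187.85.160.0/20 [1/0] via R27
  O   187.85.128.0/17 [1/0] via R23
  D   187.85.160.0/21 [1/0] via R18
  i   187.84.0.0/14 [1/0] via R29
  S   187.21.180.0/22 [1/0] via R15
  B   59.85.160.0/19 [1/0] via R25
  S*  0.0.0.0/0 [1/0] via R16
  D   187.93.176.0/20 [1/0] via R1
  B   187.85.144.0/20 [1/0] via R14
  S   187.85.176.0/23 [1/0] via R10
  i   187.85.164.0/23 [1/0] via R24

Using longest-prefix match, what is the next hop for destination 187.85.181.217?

R23

Routes whose prefix contains 187.85.181.217:
  0.0.0.0/0 (default, matches everything) -> R16
  184.0.0.0/6 (184.0.0.0 - 187.255.255.255) -> R12
  187.84.0.0/14 (187.84.0.0 - 187.87.255.255) -> R29
  187.85.128.0/17 (187.85.128.0 - 187.85.255.255) -> R23
More-specific entries that do NOT match:
  187.85.181.152/29 (187.85.181.152 - 187.85.181.159) does not contain 187.85.181.217
  187.85.180.208/28 (187.85.180.208 - 187.85.180.223) does not contain 187.85.181.217
  187.85.176.0/23 (187.85.176.0 - 187.85.177.255) does not contain 187.85.181.217
  187.85.164.0/23 (187.85.164.0 - 187.85.165.255) does not contain 187.85.181.217
  187.21.180.0/22 (187.21.180.0 - 187.21.183.255) does not contain 187.85.181.217
  187.85.160.0/21 (187.85.160.0 - 187.85.167.255) does not contain 187.85.181.217
  187.85.160.0/20 (187.85.160.0 - 187.85.175.255) does not contain 187.85.181.217
  187.93.176.0/20 (187.93.176.0 - 187.93.191.255) does not contain 187.85.181.217
  187.85.144.0/20 (187.85.144.0 - 187.85.159.255) does not contain 187.85.181.217
  59.85.160.0/19 (59.85.160.0 - 59.85.191.255) does not contain 187.85.181.217
Longest matching prefix is /17 -> next hop R23.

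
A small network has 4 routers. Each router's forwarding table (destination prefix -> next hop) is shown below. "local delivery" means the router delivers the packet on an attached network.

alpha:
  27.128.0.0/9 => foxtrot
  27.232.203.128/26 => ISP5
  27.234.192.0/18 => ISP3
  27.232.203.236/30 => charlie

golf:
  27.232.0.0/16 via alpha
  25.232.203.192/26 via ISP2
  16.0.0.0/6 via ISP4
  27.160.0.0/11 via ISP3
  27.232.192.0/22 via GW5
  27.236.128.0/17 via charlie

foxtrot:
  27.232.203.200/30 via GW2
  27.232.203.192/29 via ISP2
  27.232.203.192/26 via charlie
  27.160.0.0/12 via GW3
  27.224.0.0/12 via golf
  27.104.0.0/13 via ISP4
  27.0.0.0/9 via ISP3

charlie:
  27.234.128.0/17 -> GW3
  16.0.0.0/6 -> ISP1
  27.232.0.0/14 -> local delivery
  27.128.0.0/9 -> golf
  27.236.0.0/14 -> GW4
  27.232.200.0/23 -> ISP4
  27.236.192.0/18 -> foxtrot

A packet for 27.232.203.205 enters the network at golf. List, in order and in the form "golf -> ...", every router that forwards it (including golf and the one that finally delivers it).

golf -> alpha -> foxtrot -> charlie

At golf: longest match for 27.232.203.205 is 27.232.0.0/16 -> alpha
At alpha: longest match for 27.232.203.205 is 27.128.0.0/9 -> foxtrot
At foxtrot: longest match for 27.232.203.205 is 27.232.203.192/26 -> charlie
At charlie: longest match for 27.232.203.205 is 27.232.0.0/14 -> local delivery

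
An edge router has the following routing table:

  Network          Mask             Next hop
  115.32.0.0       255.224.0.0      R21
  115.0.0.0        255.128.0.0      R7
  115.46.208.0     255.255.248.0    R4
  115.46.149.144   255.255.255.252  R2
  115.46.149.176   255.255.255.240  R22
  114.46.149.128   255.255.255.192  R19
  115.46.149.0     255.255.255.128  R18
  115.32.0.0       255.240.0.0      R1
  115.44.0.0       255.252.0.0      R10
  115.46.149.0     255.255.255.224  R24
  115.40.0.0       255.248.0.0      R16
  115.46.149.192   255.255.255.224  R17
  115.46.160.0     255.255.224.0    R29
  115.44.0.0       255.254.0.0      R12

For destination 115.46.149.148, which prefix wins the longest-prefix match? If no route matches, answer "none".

Entries matching 115.46.149.148:
  115.0.0.0/9 (115.0.0.0 - 115.127.255.255)
  115.32.0.0/11 (115.32.0.0 - 115.63.255.255)
  115.32.0.0/12 (115.32.0.0 - 115.47.255.255)
  115.40.0.0/13 (115.40.0.0 - 115.47.255.255)
  115.44.0.0/14 (115.44.0.0 - 115.47.255.255)
Most specific is 115.44.0.0/14.

115.44.0.0/14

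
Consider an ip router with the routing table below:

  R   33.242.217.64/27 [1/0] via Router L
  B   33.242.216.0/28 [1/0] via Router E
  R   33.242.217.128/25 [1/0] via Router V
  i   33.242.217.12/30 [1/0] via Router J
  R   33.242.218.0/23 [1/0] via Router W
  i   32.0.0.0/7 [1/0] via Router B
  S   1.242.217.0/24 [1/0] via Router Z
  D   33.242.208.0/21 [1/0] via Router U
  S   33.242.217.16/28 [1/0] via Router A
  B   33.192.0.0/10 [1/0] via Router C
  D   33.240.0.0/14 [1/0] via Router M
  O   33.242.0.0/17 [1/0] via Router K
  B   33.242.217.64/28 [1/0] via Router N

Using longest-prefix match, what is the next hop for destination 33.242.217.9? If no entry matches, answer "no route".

Routes whose prefix contains 33.242.217.9:
  32.0.0.0/7 (32.0.0.0 - 33.255.255.255) -> Router B
  33.192.0.0/10 (33.192.0.0 - 33.255.255.255) -> Router C
  33.240.0.0/14 (33.240.0.0 - 33.243.255.255) -> Router M
More-specific entries that do NOT match:
  33.242.217.12/30 (33.242.217.12 - 33.242.217.15) does not contain 33.242.217.9
  33.242.216.0/28 (33.242.216.0 - 33.242.216.15) does not contain 33.242.217.9
  33.242.217.16/28 (33.242.217.16 - 33.242.217.31) does not contain 33.242.217.9
  33.242.217.64/28 (33.242.217.64 - 33.242.217.79) does not contain 33.242.217.9
  33.242.217.64/27 (33.242.217.64 - 33.242.217.95) does not contain 33.242.217.9
  33.242.217.128/25 (33.242.217.128 - 33.242.217.255) does not contain 33.242.217.9
  1.242.217.0/24 (1.242.217.0 - 1.242.217.255) does not contain 33.242.217.9
  33.242.218.0/23 (33.242.218.0 - 33.242.219.255) does not contain 33.242.217.9
  33.242.208.0/21 (33.242.208.0 - 33.242.215.255) does not contain 33.242.217.9
  33.242.0.0/17 (33.242.0.0 - 33.242.127.255) does not contain 33.242.217.9
Longest matching prefix is /14 -> next hop Router M.

Router M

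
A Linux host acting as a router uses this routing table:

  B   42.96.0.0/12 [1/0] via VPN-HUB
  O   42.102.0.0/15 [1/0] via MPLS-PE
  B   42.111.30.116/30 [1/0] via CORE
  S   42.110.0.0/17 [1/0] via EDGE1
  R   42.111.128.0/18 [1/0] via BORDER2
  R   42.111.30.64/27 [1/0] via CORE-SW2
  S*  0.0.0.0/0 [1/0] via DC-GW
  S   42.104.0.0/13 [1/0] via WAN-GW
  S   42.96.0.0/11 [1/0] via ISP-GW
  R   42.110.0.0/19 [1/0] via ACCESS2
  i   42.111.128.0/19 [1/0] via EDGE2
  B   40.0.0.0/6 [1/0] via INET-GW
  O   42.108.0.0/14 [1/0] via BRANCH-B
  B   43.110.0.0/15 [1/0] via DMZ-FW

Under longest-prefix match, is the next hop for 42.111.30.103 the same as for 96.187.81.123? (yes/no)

42.111.30.103: longest match 42.108.0.0/14 -> BRANCH-B
96.187.81.123: longest match 0.0.0.0/0 -> DC-GW

no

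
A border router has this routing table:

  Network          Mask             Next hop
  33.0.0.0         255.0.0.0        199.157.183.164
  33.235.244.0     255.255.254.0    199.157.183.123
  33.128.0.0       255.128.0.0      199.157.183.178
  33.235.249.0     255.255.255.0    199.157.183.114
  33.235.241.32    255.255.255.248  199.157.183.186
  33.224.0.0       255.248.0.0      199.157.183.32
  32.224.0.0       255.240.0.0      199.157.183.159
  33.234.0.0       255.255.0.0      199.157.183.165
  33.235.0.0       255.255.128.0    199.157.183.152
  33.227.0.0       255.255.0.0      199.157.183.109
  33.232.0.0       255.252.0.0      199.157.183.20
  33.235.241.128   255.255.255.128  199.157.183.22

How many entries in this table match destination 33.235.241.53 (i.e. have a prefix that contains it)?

3

Prefixes containing 33.235.241.53:
  33.0.0.0/8 (33.0.0.0 - 33.255.255.255)
  33.128.0.0/9 (33.128.0.0 - 33.255.255.255)
  33.232.0.0/14 (33.232.0.0 - 33.235.255.255)
Total matching entries: 3.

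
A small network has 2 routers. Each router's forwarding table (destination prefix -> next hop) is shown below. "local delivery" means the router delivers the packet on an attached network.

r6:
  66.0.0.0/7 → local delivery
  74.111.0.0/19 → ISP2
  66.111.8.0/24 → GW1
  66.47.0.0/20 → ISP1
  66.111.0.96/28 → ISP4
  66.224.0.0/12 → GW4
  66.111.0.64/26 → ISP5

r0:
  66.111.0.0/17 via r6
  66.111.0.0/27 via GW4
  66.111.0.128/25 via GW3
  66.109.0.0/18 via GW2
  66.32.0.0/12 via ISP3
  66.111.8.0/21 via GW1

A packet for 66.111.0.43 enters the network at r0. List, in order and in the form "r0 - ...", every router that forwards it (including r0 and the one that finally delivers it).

At r0: longest match for 66.111.0.43 is 66.111.0.0/17 -> r6
At r6: longest match for 66.111.0.43 is 66.0.0.0/7 -> local delivery

r0 - r6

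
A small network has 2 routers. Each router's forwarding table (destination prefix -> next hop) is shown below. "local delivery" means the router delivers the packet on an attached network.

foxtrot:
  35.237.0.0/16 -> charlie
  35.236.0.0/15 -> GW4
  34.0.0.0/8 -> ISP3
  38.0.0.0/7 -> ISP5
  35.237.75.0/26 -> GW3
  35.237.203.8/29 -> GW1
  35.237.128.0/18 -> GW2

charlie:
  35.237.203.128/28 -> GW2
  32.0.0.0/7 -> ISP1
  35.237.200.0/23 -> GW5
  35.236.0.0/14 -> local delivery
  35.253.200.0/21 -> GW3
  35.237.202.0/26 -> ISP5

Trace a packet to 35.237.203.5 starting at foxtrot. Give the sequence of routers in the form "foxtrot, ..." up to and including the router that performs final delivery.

foxtrot, charlie

At foxtrot: longest match for 35.237.203.5 is 35.237.0.0/16 -> charlie
At charlie: longest match for 35.237.203.5 is 35.236.0.0/14 -> local delivery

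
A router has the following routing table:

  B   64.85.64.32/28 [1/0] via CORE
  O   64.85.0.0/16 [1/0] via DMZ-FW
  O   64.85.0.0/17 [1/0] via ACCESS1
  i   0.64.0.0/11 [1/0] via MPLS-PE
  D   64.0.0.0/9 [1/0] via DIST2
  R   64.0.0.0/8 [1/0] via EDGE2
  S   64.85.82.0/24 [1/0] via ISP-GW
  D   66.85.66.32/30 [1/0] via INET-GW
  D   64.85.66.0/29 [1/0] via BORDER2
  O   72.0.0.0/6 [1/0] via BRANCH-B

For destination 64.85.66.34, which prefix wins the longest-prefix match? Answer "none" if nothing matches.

64.85.0.0/17

Entries matching 64.85.66.34:
  64.0.0.0/8 (64.0.0.0 - 64.255.255.255)
  64.0.0.0/9 (64.0.0.0 - 64.127.255.255)
  64.85.0.0/16 (64.85.0.0 - 64.85.255.255)
  64.85.0.0/17 (64.85.0.0 - 64.85.127.255)
Most specific is 64.85.0.0/17.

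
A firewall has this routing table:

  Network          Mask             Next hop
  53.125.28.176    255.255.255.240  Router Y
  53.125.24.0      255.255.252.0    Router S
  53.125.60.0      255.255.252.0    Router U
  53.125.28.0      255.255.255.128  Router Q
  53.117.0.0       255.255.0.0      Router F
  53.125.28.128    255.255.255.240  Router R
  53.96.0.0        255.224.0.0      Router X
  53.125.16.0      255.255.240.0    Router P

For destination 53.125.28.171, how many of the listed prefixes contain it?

Prefixes containing 53.125.28.171:
  53.96.0.0/11 (53.96.0.0 - 53.127.255.255)
  53.125.16.0/20 (53.125.16.0 - 53.125.31.255)
Total matching entries: 2.

2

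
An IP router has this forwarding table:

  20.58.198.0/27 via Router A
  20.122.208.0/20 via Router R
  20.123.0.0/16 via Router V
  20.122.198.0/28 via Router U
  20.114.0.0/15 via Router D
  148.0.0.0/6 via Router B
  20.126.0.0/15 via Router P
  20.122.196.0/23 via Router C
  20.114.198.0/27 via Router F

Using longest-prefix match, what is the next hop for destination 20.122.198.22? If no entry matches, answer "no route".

no route

No entry's prefix contains 20.122.198.22; there is no default route.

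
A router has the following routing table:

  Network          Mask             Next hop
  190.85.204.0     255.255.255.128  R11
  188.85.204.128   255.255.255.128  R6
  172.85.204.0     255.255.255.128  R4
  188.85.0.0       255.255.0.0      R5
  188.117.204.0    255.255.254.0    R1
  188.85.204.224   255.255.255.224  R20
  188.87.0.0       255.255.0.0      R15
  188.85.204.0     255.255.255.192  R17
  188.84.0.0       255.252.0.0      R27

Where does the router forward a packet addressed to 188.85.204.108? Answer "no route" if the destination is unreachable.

R5

Routes whose prefix contains 188.85.204.108:
  188.84.0.0/14 (188.84.0.0 - 188.87.255.255) -> R27
  188.85.0.0/16 (188.85.0.0 - 188.85.255.255) -> R5
More-specific entries that do NOT match:
  188.85.204.224/27 (188.85.204.224 - 188.85.204.255) does not contain 188.85.204.108
  188.85.204.0/26 (188.85.204.0 - 188.85.204.63) does not contain 188.85.204.108
  190.85.204.0/25 (190.85.204.0 - 190.85.204.127) does not contain 188.85.204.108
  188.85.204.128/25 (188.85.204.128 - 188.85.204.255) does not contain 188.85.204.108
  172.85.204.0/25 (172.85.204.0 - 172.85.204.127) does not contain 188.85.204.108
  188.117.204.0/23 (188.117.204.0 - 188.117.205.255) does not contain 188.85.204.108
Longest matching prefix is /16 -> next hop R5.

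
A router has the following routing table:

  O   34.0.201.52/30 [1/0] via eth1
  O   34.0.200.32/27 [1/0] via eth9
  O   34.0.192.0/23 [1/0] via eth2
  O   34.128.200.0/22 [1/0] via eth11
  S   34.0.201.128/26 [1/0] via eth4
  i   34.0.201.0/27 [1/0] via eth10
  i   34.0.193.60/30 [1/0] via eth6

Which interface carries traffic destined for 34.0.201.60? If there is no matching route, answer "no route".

no route

No entry's prefix contains 34.0.201.60; there is no default route.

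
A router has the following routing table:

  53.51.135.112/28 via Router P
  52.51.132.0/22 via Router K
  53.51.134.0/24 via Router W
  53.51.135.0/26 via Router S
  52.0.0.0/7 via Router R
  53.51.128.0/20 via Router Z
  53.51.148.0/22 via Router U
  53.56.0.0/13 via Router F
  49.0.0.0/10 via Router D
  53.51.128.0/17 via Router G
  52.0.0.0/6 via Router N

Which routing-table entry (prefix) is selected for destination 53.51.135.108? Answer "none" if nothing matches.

Entries matching 53.51.135.108:
  52.0.0.0/6 (52.0.0.0 - 55.255.255.255)
  52.0.0.0/7 (52.0.0.0 - 53.255.255.255)
  53.51.128.0/17 (53.51.128.0 - 53.51.255.255)
  53.51.128.0/20 (53.51.128.0 - 53.51.143.255)
Most specific is 53.51.128.0/20.

53.51.128.0/20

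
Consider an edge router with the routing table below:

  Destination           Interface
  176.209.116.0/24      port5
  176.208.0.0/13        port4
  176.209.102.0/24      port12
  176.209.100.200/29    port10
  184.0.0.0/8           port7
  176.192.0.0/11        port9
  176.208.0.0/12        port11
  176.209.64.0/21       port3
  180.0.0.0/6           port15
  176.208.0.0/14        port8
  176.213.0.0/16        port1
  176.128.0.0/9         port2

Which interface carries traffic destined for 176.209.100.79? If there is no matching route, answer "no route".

port8

Routes whose prefix contains 176.209.100.79:
  176.128.0.0/9 (176.128.0.0 - 176.255.255.255) -> port2
  176.192.0.0/11 (176.192.0.0 - 176.223.255.255) -> port9
  176.208.0.0/12 (176.208.0.0 - 176.223.255.255) -> port11
  176.208.0.0/13 (176.208.0.0 - 176.215.255.255) -> port4
  176.208.0.0/14 (176.208.0.0 - 176.211.255.255) -> port8
More-specific entries that do NOT match:
  176.209.100.200/29 (176.209.100.200 - 176.209.100.207) does not contain 176.209.100.79
  176.209.116.0/24 (176.209.116.0 - 176.209.116.255) does not contain 176.209.100.79
  176.209.102.0/24 (176.209.102.0 - 176.209.102.255) does not contain 176.209.100.79
  176.209.64.0/21 (176.209.64.0 - 176.209.71.255) does not contain 176.209.100.79
  176.213.0.0/16 (176.213.0.0 - 176.213.255.255) does not contain 176.209.100.79
Longest matching prefix is /14 -> interface port8.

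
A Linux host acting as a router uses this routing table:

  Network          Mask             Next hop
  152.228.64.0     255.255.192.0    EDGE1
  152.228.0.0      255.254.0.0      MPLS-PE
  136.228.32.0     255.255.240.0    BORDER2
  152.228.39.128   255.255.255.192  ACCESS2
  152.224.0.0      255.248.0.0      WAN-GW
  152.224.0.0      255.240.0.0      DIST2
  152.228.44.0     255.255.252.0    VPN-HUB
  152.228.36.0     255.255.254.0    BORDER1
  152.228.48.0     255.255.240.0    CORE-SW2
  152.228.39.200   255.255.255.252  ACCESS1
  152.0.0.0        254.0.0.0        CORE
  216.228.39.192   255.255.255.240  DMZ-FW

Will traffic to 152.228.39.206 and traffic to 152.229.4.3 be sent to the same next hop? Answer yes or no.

yes

152.228.39.206: longest match 152.228.0.0/15 -> MPLS-PE
152.229.4.3: longest match 152.228.0.0/15 -> MPLS-PE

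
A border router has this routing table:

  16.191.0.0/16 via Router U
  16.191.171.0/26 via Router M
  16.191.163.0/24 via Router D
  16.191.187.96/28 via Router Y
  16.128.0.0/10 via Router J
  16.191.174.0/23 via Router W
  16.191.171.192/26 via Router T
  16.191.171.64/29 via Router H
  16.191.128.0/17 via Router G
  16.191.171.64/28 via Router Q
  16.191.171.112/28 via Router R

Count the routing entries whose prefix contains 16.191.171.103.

3

Prefixes containing 16.191.171.103:
  16.128.0.0/10 (16.128.0.0 - 16.191.255.255)
  16.191.0.0/16 (16.191.0.0 - 16.191.255.255)
  16.191.128.0/17 (16.191.128.0 - 16.191.255.255)
Total matching entries: 3.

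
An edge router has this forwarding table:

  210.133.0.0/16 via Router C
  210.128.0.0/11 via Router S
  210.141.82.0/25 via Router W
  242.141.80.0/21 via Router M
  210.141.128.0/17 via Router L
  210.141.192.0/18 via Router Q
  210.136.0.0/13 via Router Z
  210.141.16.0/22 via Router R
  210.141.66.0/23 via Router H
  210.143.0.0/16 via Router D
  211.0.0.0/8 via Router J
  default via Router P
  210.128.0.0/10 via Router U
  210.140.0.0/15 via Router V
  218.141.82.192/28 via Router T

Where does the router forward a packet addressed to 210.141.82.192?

Router V

Routes whose prefix contains 210.141.82.192:
  0.0.0.0/0 (default, matches everything) -> Router P
  210.128.0.0/10 (210.128.0.0 - 210.191.255.255) -> Router U
  210.128.0.0/11 (210.128.0.0 - 210.159.255.255) -> Router S
  210.136.0.0/13 (210.136.0.0 - 210.143.255.255) -> Router Z
  210.140.0.0/15 (210.140.0.0 - 210.141.255.255) -> Router V
More-specific entries that do NOT match:
  218.141.82.192/28 (218.141.82.192 - 218.141.82.207) does not contain 210.141.82.192
  210.141.82.0/25 (210.141.82.0 - 210.141.82.127) does not contain 210.141.82.192
  210.141.66.0/23 (210.141.66.0 - 210.141.67.255) does not contain 210.141.82.192
  210.141.16.0/22 (210.141.16.0 - 210.141.19.255) does not contain 210.141.82.192
  242.141.80.0/21 (242.141.80.0 - 242.141.87.255) does not contain 210.141.82.192
  210.141.192.0/18 (210.141.192.0 - 210.141.255.255) does not contain 210.141.82.192
  210.141.128.0/17 (210.141.128.0 - 210.141.255.255) does not contain 210.141.82.192
  210.133.0.0/16 (210.133.0.0 - 210.133.255.255) does not contain 210.141.82.192
  210.143.0.0/16 (210.143.0.0 - 210.143.255.255) does not contain 210.141.82.192
Longest matching prefix is /15 -> next hop Router V.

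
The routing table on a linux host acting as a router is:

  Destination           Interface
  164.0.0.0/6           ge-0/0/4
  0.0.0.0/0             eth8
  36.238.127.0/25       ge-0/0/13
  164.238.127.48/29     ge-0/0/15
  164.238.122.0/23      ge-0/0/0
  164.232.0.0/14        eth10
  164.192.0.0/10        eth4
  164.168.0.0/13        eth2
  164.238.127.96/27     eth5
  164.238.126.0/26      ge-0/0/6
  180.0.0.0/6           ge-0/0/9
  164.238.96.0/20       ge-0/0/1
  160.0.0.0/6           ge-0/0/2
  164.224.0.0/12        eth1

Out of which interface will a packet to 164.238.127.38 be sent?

Routes whose prefix contains 164.238.127.38:
  0.0.0.0/0 (default, matches everything) -> eth8
  164.0.0.0/6 (164.0.0.0 - 167.255.255.255) -> ge-0/0/4
  164.192.0.0/10 (164.192.0.0 - 164.255.255.255) -> eth4
  164.224.0.0/12 (164.224.0.0 - 164.239.255.255) -> eth1
More-specific entries that do NOT match:
  164.238.127.48/29 (164.238.127.48 - 164.238.127.55) does not contain 164.238.127.38
  164.238.127.96/27 (164.238.127.96 - 164.238.127.127) does not contain 164.238.127.38
  164.238.126.0/26 (164.238.126.0 - 164.238.126.63) does not contain 164.238.127.38
  36.238.127.0/25 (36.238.127.0 - 36.238.127.127) does not contain 164.238.127.38
  164.238.122.0/23 (164.238.122.0 - 164.238.123.255) does not contain 164.238.127.38
  164.238.96.0/20 (164.238.96.0 - 164.238.111.255) does not contain 164.238.127.38
  164.232.0.0/14 (164.232.0.0 - 164.235.255.255) does not contain 164.238.127.38
  164.168.0.0/13 (164.168.0.0 - 164.175.255.255) does not contain 164.238.127.38
Longest matching prefix is /12 -> interface eth1.

eth1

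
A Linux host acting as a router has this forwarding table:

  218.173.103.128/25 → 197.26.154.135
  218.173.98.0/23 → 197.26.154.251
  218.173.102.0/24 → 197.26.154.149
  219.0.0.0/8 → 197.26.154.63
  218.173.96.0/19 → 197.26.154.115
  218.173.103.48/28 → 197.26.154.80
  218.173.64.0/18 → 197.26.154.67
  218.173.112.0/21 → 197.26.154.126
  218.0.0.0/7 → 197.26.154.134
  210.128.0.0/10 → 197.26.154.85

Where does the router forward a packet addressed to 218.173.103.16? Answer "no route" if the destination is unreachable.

197.26.154.115

Routes whose prefix contains 218.173.103.16:
  218.0.0.0/7 (218.0.0.0 - 219.255.255.255) -> 197.26.154.134
  218.173.64.0/18 (218.173.64.0 - 218.173.127.255) -> 197.26.154.67
  218.173.96.0/19 (218.173.96.0 - 218.173.127.255) -> 197.26.154.115
More-specific entries that do NOT match:
  218.173.103.48/28 (218.173.103.48 - 218.173.103.63) does not contain 218.173.103.16
  218.173.103.128/25 (218.173.103.128 - 218.173.103.255) does not contain 218.173.103.16
  218.173.102.0/24 (218.173.102.0 - 218.173.102.255) does not contain 218.173.103.16
  218.173.98.0/23 (218.173.98.0 - 218.173.99.255) does not contain 218.173.103.16
  218.173.112.0/21 (218.173.112.0 - 218.173.119.255) does not contain 218.173.103.16
Longest matching prefix is /19 -> next hop 197.26.154.115.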